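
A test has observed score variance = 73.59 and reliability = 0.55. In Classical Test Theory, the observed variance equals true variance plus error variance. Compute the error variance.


var_true = rxx * var_obs = 0.55 * 73.59 = 40.4745
var_error = var_obs - var_true
var_error = 73.59 - 40.4745
var_error = 33.1155

33.1155


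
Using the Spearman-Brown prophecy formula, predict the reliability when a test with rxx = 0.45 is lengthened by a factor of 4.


r_new = (n * rxx) / (1 + (n-1) * rxx)
r_new = (4 * 0.45) / (1 + 3 * 0.45)
r_new = 1.8 / 2.35
r_new = 0.766

0.766


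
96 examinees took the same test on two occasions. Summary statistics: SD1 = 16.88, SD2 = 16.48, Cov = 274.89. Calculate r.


r = cov(X,Y) / (SD_X * SD_Y)
r = 274.89 / (16.88 * 16.48)
r = 274.89 / 278.1824
r = 0.9882

0.9882


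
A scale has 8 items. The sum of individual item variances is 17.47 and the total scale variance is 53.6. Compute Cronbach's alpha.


alpha = (k/(k-1)) * (1 - sum(si^2)/s_total^2)
= (8/7) * (1 - 17.47/53.6)
alpha = 0.7704

0.7704


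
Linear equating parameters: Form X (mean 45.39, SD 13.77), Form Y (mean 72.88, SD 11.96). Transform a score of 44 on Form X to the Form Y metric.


slope = SD_Y / SD_X = 11.96 / 13.77 ~ 0.8686
intercept = mean_Y - slope * mean_X = 72.88 - (11.96 / 13.77) * 45.39 ~ 33.4563
Y = slope * X + intercept. To avoid rounding drift from the rounded slope/intercept, evaluate the equivalent form Y = mean_Y + SD_Y * (X - mean_X) / SD_X at full precision:
Y = 72.88 + 11.96 * (44 - 45.39) / 13.77
Y = 72.88 - 11.96 * 1.39 / 13.77
Y = 72.88 - 16.6244 / 13.77
Y = 72.88 - 1.2073
Y = 71.6727

71.6727


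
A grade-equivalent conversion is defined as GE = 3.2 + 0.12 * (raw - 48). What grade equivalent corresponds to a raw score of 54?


raw - median = 54 - 48 = 6
slope * diff = 0.12 * 6 = 0.72
GE = 3.2 + 0.72
GE = 3.92

3.92


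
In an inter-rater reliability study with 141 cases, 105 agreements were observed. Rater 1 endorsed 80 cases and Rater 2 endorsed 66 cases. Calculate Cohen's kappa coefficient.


P_o = 105/141 = 0.744681
P_e = (80*66 + 61*75) / 19881 = 0.495699
kappa = (P_o - P_e) / (1 - P_e)
kappa = (0.744681 - 0.495699) / (1 - 0.495699)
kappa = 0.4937

0.4937


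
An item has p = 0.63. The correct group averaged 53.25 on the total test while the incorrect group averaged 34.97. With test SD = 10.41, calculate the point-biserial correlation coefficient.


q = 1 - p = 0.37
rpb = ((M1 - M0) / SD) * sqrt(p * q)
rpb = ((53.25 - 34.97) / 10.41) * sqrt(0.63 * 0.37)
rpb = 0.8478

0.8478


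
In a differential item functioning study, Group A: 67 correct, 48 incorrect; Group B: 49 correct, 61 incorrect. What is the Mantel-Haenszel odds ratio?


Odds_A = 67/48 = 1.3958
Odds_B = 49/61 = 0.8033
OR = Odds_A / Odds_B = 1.3958 / 0.8033
Exactly, OR = (67 * 61) / (48 * 49) = 4087 / 2352
OR = 1.7377

1.7377


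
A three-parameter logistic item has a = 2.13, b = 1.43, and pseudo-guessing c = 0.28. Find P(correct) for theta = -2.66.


logit = 2.13*(-2.66 - 1.43) = -8.7117
P* = 1/(1 + exp(--8.7117)) = 0.0002
P = 0.28 + (1 - 0.28) * 0.0002
P = 0.2801

0.2801


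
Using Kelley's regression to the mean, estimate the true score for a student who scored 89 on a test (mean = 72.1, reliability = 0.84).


T_est = rxx * X + (1 - rxx) * mean
T_est = 0.84 * 89 + 0.16 * 72.1
T_est = 74.76 + 11.536
T_est = 86.296

86.296


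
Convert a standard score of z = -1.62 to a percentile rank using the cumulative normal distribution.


CDF(z) = 0.5 * (1 + erf(z/sqrt(2)))
erf(-1.1455) = -0.8948
CDF = 0.0526
Percentile rank = 0.0526 * 100 = 5.26

5.26


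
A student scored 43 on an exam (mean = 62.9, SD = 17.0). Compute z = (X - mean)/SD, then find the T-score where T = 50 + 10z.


z = (X - mean) / SD = (43 - 62.9) / 17.0
z = -19.9 / 17.0
z = -1.1706
T-score = T = 50 + 10z
Carry z at full precision (z = -19.9 / 17.0) into the conversion:
T-score = 50 + 10 * (-19.9 / 17.0) = 50 + -199 / 17.0
T-score = 50 + -11.7059
T-score = 38.2941

38.2941


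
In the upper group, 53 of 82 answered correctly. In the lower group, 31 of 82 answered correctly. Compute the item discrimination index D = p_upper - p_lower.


p_upper = 53/82 = 0.6463
p_lower = 31/82 = 0.378
D = 0.6463 - 0.378 = 0.2683

0.2683


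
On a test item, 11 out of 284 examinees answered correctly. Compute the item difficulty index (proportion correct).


Item difficulty p = number correct / total examinees
p = 11 / 284
p = 0.0387

0.0387


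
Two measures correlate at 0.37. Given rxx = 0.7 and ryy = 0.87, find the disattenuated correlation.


r_corrected = rxy / sqrt(rxx * ryy)
= 0.37 / sqrt(0.7 * 0.87)
= 0.37 / sqrt(0.609)
= 0.37 / 0.780385
r_corrected = 0.4741

0.4741


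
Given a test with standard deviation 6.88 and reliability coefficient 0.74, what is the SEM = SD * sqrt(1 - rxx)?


SEM = SD * sqrt(1 - rxx)
SEM = 6.88 * sqrt(1 - 0.74)
SEM = 6.88 * sqrt(0.26) = 6.88 * 0.509902
SEM = 3.5081

3.5081


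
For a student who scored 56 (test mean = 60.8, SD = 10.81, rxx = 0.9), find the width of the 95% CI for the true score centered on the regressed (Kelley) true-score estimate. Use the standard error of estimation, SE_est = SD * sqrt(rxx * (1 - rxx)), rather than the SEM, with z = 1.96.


True score estimate = 0.9*56 + 0.1*60.8 = 56.48
SE_est = SD * sqrt(rxx * (1 - rxx)) = 10.81 * sqrt(0.9 * 0.1) = 10.81 * sqrt(0.09) = 3.243
CI = T_est +/- z * SE_est, so width = 2 * z * SE_est = 2 * 1.96 * 3.243
Width = 12.7126

12.7126


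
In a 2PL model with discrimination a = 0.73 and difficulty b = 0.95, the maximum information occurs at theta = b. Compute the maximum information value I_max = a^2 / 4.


For 2PL, max info at theta = b = 0.95
I_max = a^2 / 4 = 0.73^2 / 4
= 0.5329 / 4
I_max = 0.1332

0.1332


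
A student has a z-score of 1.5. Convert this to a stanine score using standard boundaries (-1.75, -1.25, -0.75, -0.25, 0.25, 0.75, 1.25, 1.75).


Stanine boundaries: [-1.75, -1.25, -0.75, -0.25, 0.25, 0.75, 1.25, 1.75]
z = 1.5
Check each boundary:
  z >= -1.75 -> could be stanine 2
  z >= -1.25 -> could be stanine 3
  z >= -0.75 -> could be stanine 4
  z >= -0.25 -> could be stanine 5
  z >= 0.25 -> could be stanine 6
  z >= 0.75 -> could be stanine 7
  z >= 1.25 -> could be stanine 8
  z < 1.75
Highest qualifying boundary gives stanine = 8

8


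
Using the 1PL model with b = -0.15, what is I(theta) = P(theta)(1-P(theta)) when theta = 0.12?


P = 1/(1+exp(-(0.12--0.15))) = 0.5671
I = P*(1-P) = 0.5671 * 0.4329
I = 0.2455

0.2455


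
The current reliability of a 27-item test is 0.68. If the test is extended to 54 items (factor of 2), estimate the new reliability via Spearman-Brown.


r_new = (n * rxx) / (1 + (n-1) * rxx)
r_new = (2 * 0.68) / (1 + 1 * 0.68)
r_new = 1.36 / 1.68
r_new = 0.8095

0.8095


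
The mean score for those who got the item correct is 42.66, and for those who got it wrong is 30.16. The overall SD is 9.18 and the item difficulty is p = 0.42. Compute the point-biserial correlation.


q = 1 - p = 0.58
rpb = ((M1 - M0) / SD) * sqrt(p * q)
rpb = ((42.66 - 30.16) / 9.18) * sqrt(0.42 * 0.58)
rpb = 0.6721

0.6721


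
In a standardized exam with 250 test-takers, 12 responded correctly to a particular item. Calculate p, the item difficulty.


Item difficulty p = number correct / total examinees
p = 12 / 250
p = 0.048

0.048


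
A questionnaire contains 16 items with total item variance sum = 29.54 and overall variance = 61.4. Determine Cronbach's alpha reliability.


alpha = (k/(k-1)) * (1 - sum(si^2)/s_total^2)
= (16/15) * (1 - 29.54/61.4)
alpha = 0.5535

0.5535


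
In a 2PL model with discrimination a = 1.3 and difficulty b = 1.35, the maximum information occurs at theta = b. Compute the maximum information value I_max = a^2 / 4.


For 2PL, max info at theta = b = 1.35
I_max = a^2 / 4 = 1.3^2 / 4
= 1.69 / 4
I_max = 0.4225

0.4225


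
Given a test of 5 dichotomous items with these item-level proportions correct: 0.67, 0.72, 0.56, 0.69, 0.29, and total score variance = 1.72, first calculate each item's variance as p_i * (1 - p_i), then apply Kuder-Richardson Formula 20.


For each item, compute p_i * q_i:
  Item 1: 0.67 * 0.33 = 0.2211
  Item 2: 0.72 * 0.28 = 0.2016
  Item 3: 0.56 * 0.44 = 0.2464
  Item 4: 0.69 * 0.31 = 0.2139
  Item 5: 0.29 * 0.71 = 0.2059
Sum(p_i * q_i) = 0.2211 + 0.2016 + 0.2464 + 0.2139 + 0.2059 = 1.0889
KR-20 = (k/(k-1)) * (1 - Sum(p_i*q_i) / Var_total)
= (5/4) * (1 - 1.0889/1.72)
= 1.25 * 0.3669
KR-20 = 0.4586

0.4586


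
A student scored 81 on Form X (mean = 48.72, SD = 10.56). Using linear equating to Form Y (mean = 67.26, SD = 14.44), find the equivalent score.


slope = SD_Y / SD_X = 14.44 / 10.56 ~ 1.3674
intercept = mean_Y - slope * mean_X = 67.26 - (14.44 / 10.56) * 48.72 ~ 0.6391
Y = slope * X + intercept. To avoid rounding drift from the rounded slope/intercept, evaluate the equivalent form Y = mean_Y + SD_Y * (X - mean_X) / SD_X at full precision:
Y = 67.26 + 14.44 * (81 - 48.72) / 10.56
Y = 67.26 + 14.44 * 32.28 / 10.56
Y = 67.26 + 466.1232 / 10.56
Y = 67.26 + 44.1405
Y = 111.4005

111.4005


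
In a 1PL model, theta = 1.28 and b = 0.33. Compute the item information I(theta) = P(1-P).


P = 1/(1+exp(-(1.28-0.33))) = 0.7211
I = P*(1-P) = 0.7211 * 0.2789
I = 0.2011

0.2011


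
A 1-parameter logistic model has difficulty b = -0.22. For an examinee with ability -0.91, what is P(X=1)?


theta - b = -0.91 - -0.22 = -0.69
exp(-(theta - b)) = exp(0.69) = 1.9937
P = 1 / (1 + 1.9937)
P = 0.334

0.334


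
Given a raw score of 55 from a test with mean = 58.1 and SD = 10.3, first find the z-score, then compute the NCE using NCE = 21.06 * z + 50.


z = (X - mean) / SD = (55 - 58.1) / 10.3
z = -3.1 / 10.3
z = -0.301
NCE = NCE = 21.06z + 50
Carry z at full precision (z = -3.1 / 10.3) into the conversion:
NCE = 21.06 * (-3.1 / 10.3) + 50 = -65.286 / 10.3 + 50
NCE = -6.3384 + 50
NCE = 43.6616

43.6616


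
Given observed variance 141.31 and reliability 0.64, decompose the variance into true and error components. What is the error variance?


var_true = rxx * var_obs = 0.64 * 141.31 = 90.4384
var_error = var_obs - var_true
var_error = 141.31 - 90.4384
var_error = 50.8716

50.8716


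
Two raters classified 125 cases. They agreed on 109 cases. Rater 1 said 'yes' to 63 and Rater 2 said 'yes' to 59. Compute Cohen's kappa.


P_o = 109/125 = 0.872
P_e = (63*59 + 62*66) / 15625 = 0.499776
kappa = (P_o - P_e) / (1 - P_e)
kappa = (0.872 - 0.499776) / (1 - 0.499776)
kappa = 0.7441

0.7441


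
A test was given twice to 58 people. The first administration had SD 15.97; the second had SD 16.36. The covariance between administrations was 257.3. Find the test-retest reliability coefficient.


r = cov(X,Y) / (SD_X * SD_Y)
r = 257.3 / (15.97 * 16.36)
r = 257.3 / 261.2692
r = 0.9848

0.9848


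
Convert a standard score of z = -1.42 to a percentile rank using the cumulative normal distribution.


CDF(z) = 0.5 * (1 + erf(z/sqrt(2)))
erf(-1.0041) = -0.8444
CDF = 0.0778
Percentile rank = 0.0778 * 100 = 7.78

7.78


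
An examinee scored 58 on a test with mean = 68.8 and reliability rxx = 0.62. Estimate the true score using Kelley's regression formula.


T_est = rxx * X + (1 - rxx) * mean
T_est = 0.62 * 58 + 0.38 * 68.8
T_est = 35.96 + 26.144
T_est = 62.104

62.104


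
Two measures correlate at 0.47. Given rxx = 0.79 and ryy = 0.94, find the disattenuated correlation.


r_corrected = rxy / sqrt(rxx * ryy)
= 0.47 / sqrt(0.79 * 0.94)
= 0.47 / sqrt(0.7426)
= 0.47 / 0.861742
r_corrected = 0.5454

0.5454


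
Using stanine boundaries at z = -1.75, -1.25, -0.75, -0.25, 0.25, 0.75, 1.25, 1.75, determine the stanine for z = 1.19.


Stanine boundaries: [-1.75, -1.25, -0.75, -0.25, 0.25, 0.75, 1.25, 1.75]
z = 1.19
Check each boundary:
  z >= -1.75 -> could be stanine 2
  z >= -1.25 -> could be stanine 3
  z >= -0.75 -> could be stanine 4
  z >= -0.25 -> could be stanine 5
  z >= 0.25 -> could be stanine 6
  z >= 0.75 -> could be stanine 7
  z < 1.25
  z < 1.75
Highest qualifying boundary gives stanine = 7

7


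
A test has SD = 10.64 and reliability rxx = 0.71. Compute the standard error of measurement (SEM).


SEM = SD * sqrt(1 - rxx)
SEM = 10.64 * sqrt(1 - 0.71)
SEM = 10.64 * sqrt(0.29) = 10.64 * 0.538516
SEM = 5.7298

5.7298


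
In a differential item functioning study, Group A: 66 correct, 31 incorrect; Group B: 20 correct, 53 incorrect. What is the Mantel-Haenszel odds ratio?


Odds_A = 66/31 = 2.129
Odds_B = 20/53 = 0.3774
OR = Odds_A / Odds_B = 2.129 / 0.3774
Exactly, OR = (66 * 53) / (31 * 20) = 3498 / 620
OR = 5.6419

5.6419


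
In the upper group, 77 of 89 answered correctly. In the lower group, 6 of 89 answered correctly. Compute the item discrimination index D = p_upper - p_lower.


p_upper = 77/89 = 0.8652
p_lower = 6/89 = 0.0674
D = 0.8652 - 0.0674 = 0.7978

0.7978


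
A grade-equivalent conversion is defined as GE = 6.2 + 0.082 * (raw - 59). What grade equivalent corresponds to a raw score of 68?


raw - median = 68 - 59 = 9
slope * diff = 0.082 * 9 = 0.738
GE = 6.2 + 0.738
GE = 6.938

6.938


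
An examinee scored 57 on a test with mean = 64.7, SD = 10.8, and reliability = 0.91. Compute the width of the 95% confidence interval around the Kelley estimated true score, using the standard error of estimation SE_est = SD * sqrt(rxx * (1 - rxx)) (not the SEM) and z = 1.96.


True score estimate = 0.91*57 + 0.09*64.7 = 57.693
SE_est = SD * sqrt(rxx * (1 - rxx)) = 10.8 * sqrt(0.91 * 0.09) = 10.8 * sqrt(0.0819) = 3.090763
CI = T_est +/- z * SE_est, so width = 2 * z * SE_est = 2 * 1.96 * 3.090763
Width = 12.1158

12.1158


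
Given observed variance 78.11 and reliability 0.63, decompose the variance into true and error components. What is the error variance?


var_true = rxx * var_obs = 0.63 * 78.11 = 49.2093
var_error = var_obs - var_true
var_error = 78.11 - 49.2093
var_error = 28.9007

28.9007


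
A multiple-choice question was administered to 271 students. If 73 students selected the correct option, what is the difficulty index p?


Item difficulty p = number correct / total examinees
p = 73 / 271
p = 0.2694

0.2694


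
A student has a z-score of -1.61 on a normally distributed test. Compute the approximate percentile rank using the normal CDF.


CDF(z) = 0.5 * (1 + erf(z/sqrt(2)))
erf(-1.1384) = -0.8926
CDF = 0.0537
Percentile rank = 0.0537 * 100 = 5.37

5.37


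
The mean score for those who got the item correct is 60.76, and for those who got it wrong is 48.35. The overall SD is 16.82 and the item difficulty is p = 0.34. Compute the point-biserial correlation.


q = 1 - p = 0.66
rpb = ((M1 - M0) / SD) * sqrt(p * q)
rpb = ((60.76 - 48.35) / 16.82) * sqrt(0.34 * 0.66)
rpb = 0.3495

0.3495


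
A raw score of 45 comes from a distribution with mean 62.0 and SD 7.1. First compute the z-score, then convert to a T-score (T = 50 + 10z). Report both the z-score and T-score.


z = (X - mean) / SD = (45 - 62.0) / 7.1
z = -17.0 / 7.1
z = -2.3944
T-score = T = 50 + 10z
Carry z at full precision (z = -17.0 / 7.1) into the conversion:
T-score = 50 + 10 * (-17.0 / 7.1) = 50 + -170 / 7.1
T-score = 50 + -23.9437
T-score = 26.0563

26.0563


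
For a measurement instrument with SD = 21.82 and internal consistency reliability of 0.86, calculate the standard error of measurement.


SEM = SD * sqrt(1 - rxx)
SEM = 21.82 * sqrt(1 - 0.86)
SEM = 21.82 * sqrt(0.14) = 21.82 * 0.374166
SEM = 8.1643

8.1643


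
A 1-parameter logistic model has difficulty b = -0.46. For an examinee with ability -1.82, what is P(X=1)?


theta - b = -1.82 - -0.46 = -1.36
exp(-(theta - b)) = exp(1.36) = 3.8962
P = 1 / (1 + 3.8962)
P = 0.2042

0.2042


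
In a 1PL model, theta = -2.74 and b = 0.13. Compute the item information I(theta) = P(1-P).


P = 1/(1+exp(-(-2.74-0.13))) = 0.0537
I = P*(1-P) = 0.0537 * 0.9463
I = 0.0508

0.0508


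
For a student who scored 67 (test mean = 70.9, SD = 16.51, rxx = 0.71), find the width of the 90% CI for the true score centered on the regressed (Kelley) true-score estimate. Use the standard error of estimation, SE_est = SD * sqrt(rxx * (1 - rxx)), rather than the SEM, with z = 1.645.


True score estimate = 0.71*67 + 0.29*70.9 = 68.131
SE_est = SD * sqrt(rxx * (1 - rxx)) = 16.51 * sqrt(0.71 * 0.29) = 16.51 * sqrt(0.2059) = 7.491611
CI = T_est +/- z * SE_est, so width = 2 * z * SE_est = 2 * 1.645 * 7.491611
Width = 24.6474

24.6474


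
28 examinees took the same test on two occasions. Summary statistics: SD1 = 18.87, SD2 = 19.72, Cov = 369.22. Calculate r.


r = cov(X,Y) / (SD_X * SD_Y)
r = 369.22 / (18.87 * 19.72)
r = 369.22 / 372.1164
r = 0.9922

0.9922


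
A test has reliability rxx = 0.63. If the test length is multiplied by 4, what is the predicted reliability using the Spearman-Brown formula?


r_new = (n * rxx) / (1 + (n-1) * rxx)
r_new = (4 * 0.63) / (1 + 3 * 0.63)
r_new = 2.52 / 2.89
r_new = 0.872

0.872


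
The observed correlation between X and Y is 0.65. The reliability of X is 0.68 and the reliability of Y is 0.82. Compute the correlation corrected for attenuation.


r_corrected = rxy / sqrt(rxx * ryy)
= 0.65 / sqrt(0.68 * 0.82)
= 0.65 / sqrt(0.5576)
= 0.65 / 0.746726
r_corrected = 0.8705

0.8705


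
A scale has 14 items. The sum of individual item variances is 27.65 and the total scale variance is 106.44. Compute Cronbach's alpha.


alpha = (k/(k-1)) * (1 - sum(si^2)/s_total^2)
= (14/13) * (1 - 27.65/106.44)
alpha = 0.7972

0.7972


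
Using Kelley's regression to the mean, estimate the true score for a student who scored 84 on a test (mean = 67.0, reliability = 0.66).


T_est = rxx * X + (1 - rxx) * mean
T_est = 0.66 * 84 + 0.34 * 67.0
T_est = 55.44 + 22.78
T_est = 78.22

78.22


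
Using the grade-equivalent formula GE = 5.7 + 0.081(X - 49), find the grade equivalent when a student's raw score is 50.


raw - median = 50 - 49 = 1
slope * diff = 0.081 * 1 = 0.081
GE = 5.7 + 0.081
GE = 5.781

5.781


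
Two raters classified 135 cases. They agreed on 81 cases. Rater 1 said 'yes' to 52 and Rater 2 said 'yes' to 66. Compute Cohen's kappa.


P_o = 81/135 = 0.6
P_e = (52*66 + 83*69) / 18225 = 0.502551
kappa = (P_o - P_e) / (1 - P_e)
kappa = (0.6 - 0.502551) / (1 - 0.502551)
kappa = 0.1959

0.1959


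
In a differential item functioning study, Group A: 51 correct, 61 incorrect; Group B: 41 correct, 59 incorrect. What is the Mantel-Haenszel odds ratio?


Odds_A = 51/61 = 0.8361
Odds_B = 41/59 = 0.6949
OR = Odds_A / Odds_B = 0.8361 / 0.6949
Exactly, OR = (51 * 59) / (61 * 41) = 3009 / 2501
OR = 1.2031

1.2031


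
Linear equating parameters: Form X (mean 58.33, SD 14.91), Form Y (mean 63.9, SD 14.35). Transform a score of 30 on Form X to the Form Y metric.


slope = SD_Y / SD_X = 14.35 / 14.91 ~ 0.9624
intercept = mean_Y - slope * mean_X = 63.9 - (14.35 / 14.91) * 58.33 ~ 7.7608
Y = slope * X + intercept. To avoid rounding drift from the rounded slope/intercept, evaluate the equivalent form Y = mean_Y + SD_Y * (X - mean_X) / SD_X at full precision:
Y = 63.9 + 14.35 * (30 - 58.33) / 14.91
Y = 63.9 - 14.35 * 28.33 / 14.91
Y = 63.9 - 406.5355 / 14.91
Y = 63.9 - 27.266
Y = 36.634

36.634


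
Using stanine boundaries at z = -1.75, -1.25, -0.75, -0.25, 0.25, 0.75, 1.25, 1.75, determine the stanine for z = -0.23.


Stanine boundaries: [-1.75, -1.25, -0.75, -0.25, 0.25, 0.75, 1.25, 1.75]
z = -0.23
Check each boundary:
  z >= -1.75 -> could be stanine 2
  z >= -1.25 -> could be stanine 3
  z >= -0.75 -> could be stanine 4
  z >= -0.25 -> could be stanine 5
  z < 0.25
  z < 0.75
  z < 1.25
  z < 1.75
Highest qualifying boundary gives stanine = 5

5


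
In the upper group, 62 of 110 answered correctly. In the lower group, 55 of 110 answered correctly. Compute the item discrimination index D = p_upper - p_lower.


p_upper = 62/110 = 0.5636
p_lower = 55/110 = 0.5
D = 0.5636 - 0.5 = 0.0636

0.0636


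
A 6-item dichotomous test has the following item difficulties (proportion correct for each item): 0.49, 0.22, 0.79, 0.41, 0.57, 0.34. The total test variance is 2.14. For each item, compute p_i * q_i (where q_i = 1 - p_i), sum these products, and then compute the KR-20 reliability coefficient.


For each item, compute p_i * q_i:
  Item 1: 0.49 * 0.51 = 0.2499
  Item 2: 0.22 * 0.78 = 0.1716
  Item 3: 0.79 * 0.21 = 0.1659
  Item 4: 0.41 * 0.59 = 0.2419
  Item 5: 0.57 * 0.43 = 0.2451
  Item 6: 0.34 * 0.66 = 0.2244
Sum(p_i * q_i) = 0.2499 + 0.1716 + 0.1659 + 0.2419 + 0.2451 + 0.2244 = 1.2988
KR-20 = (k/(k-1)) * (1 - Sum(p_i*q_i) / Var_total)
= (6/5) * (1 - 1.2988/2.14)
= 1.2 * 0.3931
KR-20 = 0.4717

0.4717


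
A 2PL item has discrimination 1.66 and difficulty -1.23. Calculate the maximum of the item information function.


For 2PL, max info at theta = b = -1.23
I_max = a^2 / 4 = 1.66^2 / 4
= 2.7556 / 4
I_max = 0.6889

0.6889


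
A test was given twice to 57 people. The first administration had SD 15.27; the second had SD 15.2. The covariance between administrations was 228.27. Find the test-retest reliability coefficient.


r = cov(X,Y) / (SD_X * SD_Y)
r = 228.27 / (15.27 * 15.2)
r = 228.27 / 232.104
r = 0.9835

0.9835


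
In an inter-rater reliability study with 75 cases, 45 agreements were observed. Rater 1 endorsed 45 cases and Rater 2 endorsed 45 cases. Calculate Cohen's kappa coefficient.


P_o = 45/75 = 0.6
P_e = (45*45 + 30*30) / 5625 = 0.52
kappa = (P_o - P_e) / (1 - P_e)
kappa = (0.6 - 0.52) / (1 - 0.52)
kappa = 0.1667

0.1667


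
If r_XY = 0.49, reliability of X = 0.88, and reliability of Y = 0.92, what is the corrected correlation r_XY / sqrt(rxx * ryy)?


r_corrected = rxy / sqrt(rxx * ryy)
= 0.49 / sqrt(0.88 * 0.92)
= 0.49 / sqrt(0.8096)
= 0.49 / 0.899778
r_corrected = 0.5446

0.5446


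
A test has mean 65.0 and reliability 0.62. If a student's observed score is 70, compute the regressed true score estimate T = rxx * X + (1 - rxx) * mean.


T_est = rxx * X + (1 - rxx) * mean
T_est = 0.62 * 70 + 0.38 * 65.0
T_est = 43.4 + 24.7
T_est = 68.1

68.1


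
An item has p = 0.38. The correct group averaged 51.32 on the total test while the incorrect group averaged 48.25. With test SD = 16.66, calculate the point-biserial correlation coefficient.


q = 1 - p = 0.62
rpb = ((M1 - M0) / SD) * sqrt(p * q)
rpb = ((51.32 - 48.25) / 16.66) * sqrt(0.38 * 0.62)
rpb = 0.0894

0.0894


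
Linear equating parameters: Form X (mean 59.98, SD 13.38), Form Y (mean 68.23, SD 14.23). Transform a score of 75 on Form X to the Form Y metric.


slope = SD_Y / SD_X = 14.23 / 13.38 ~ 1.0635
intercept = mean_Y - slope * mean_X = 68.23 - (14.23 / 13.38) * 59.98 ~ 4.4396
Y = slope * X + intercept. To avoid rounding drift from the rounded slope/intercept, evaluate the equivalent form Y = mean_Y + SD_Y * (X - mean_X) / SD_X at full precision:
Y = 68.23 + 14.23 * (75 - 59.98) / 13.38
Y = 68.23 + 14.23 * 15.02 / 13.38
Y = 68.23 + 213.7346 / 13.38
Y = 68.23 + 15.9742
Y = 84.2042

84.2042


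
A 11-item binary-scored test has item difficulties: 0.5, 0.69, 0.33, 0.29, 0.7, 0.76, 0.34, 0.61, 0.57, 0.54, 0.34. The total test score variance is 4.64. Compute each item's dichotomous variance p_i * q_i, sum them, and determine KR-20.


For each item, compute p_i * q_i:
  Item 1: 0.5 * 0.5 = 0.25
  Item 2: 0.69 * 0.31 = 0.2139
  Item 3: 0.33 * 0.67 = 0.2211
  Item 4: 0.29 * 0.71 = 0.2059
  Item 5: 0.7 * 0.3 = 0.21
  Item 6: 0.76 * 0.24 = 0.1824
  Item 7: 0.34 * 0.66 = 0.2244
  Item 8: 0.61 * 0.39 = 0.2379
  Item 9: 0.57 * 0.43 = 0.2451
  Item 10: 0.54 * 0.46 = 0.2484
  Item 11: 0.34 * 0.66 = 0.2244
Sum(p_i * q_i) = 0.25 + 0.2139 + 0.2211 + 0.2059 + 0.21 + 0.1824 + 0.2244 + 0.2379 + 0.2451 + 0.2484 + 0.2244 = 2.4635
KR-20 = (k/(k-1)) * (1 - Sum(p_i*q_i) / Var_total)
= (11/10) * (1 - 2.4635/4.64)
= 1.1 * 0.4691
KR-20 = 0.516

0.516


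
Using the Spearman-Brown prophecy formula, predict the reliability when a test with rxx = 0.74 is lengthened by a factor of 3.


r_new = (n * rxx) / (1 + (n-1) * rxx)
r_new = (3 * 0.74) / (1 + 2 * 0.74)
r_new = 2.22 / 2.48
r_new = 0.8952

0.8952


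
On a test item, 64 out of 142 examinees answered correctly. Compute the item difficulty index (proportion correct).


Item difficulty p = number correct / total examinees
p = 64 / 142
p = 0.4507

0.4507


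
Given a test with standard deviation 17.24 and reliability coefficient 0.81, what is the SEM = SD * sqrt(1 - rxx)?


SEM = SD * sqrt(1 - rxx)
SEM = 17.24 * sqrt(1 - 0.81)
SEM = 17.24 * sqrt(0.19) = 17.24 * 0.43589
SEM = 7.5147

7.5147


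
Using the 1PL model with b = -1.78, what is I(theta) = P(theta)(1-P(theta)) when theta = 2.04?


P = 1/(1+exp(-(2.04--1.78))) = 0.9785
I = P*(1-P) = 0.9785 * 0.0215
I = 0.021

0.021


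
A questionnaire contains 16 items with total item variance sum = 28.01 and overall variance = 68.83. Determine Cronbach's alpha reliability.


alpha = (k/(k-1)) * (1 - sum(si^2)/s_total^2)
= (16/15) * (1 - 28.01/68.83)
alpha = 0.6326

0.6326


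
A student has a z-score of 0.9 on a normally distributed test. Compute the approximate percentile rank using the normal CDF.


CDF(z) = 0.5 * (1 + erf(z/sqrt(2)))
erf(0.6364) = 0.6319
CDF = 0.8159
Percentile rank = 0.8159 * 100 = 81.59

81.59


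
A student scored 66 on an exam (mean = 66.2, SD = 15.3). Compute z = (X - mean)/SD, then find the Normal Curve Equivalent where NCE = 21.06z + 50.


z = (X - mean) / SD = (66 - 66.2) / 15.3
z = -0.2 / 15.3
z = -0.0131
NCE = NCE = 21.06z + 50
Carry z at full precision (z = -0.2 / 15.3) into the conversion:
NCE = 21.06 * (-0.2 / 15.3) + 50 = -4.212 / 15.3 + 50
NCE = -0.2753 + 50
NCE = 49.7247

49.7247


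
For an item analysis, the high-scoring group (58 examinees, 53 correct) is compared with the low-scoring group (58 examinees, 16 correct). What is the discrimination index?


p_upper = 53/58 = 0.9138
p_lower = 16/58 = 0.2759
D = 0.9138 - 0.2759 = 0.6379

0.6379


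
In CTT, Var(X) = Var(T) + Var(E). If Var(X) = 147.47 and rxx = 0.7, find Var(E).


var_true = rxx * var_obs = 0.7 * 147.47 = 103.229
var_error = var_obs - var_true
var_error = 147.47 - 103.229
var_error = 44.241

44.241


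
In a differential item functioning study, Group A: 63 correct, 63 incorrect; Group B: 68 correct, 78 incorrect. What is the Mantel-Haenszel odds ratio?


Odds_A = 63/63 = 1.0
Odds_B = 68/78 = 0.8718
OR = Odds_A / Odds_B = 1.0 / 0.8718
Exactly, OR = (63 * 78) / (63 * 68) = 4914 / 4284
OR = 1.1471

1.1471


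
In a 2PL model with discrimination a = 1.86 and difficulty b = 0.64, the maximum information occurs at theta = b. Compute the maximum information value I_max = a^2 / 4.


For 2PL, max info at theta = b = 0.64
I_max = a^2 / 4 = 1.86^2 / 4
= 3.4596 / 4
I_max = 0.8649

0.8649


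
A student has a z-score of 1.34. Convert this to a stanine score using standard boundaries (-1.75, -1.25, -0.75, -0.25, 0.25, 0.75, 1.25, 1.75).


Stanine boundaries: [-1.75, -1.25, -0.75, -0.25, 0.25, 0.75, 1.25, 1.75]
z = 1.34
Check each boundary:
  z >= -1.75 -> could be stanine 2
  z >= -1.25 -> could be stanine 3
  z >= -0.75 -> could be stanine 4
  z >= -0.25 -> could be stanine 5
  z >= 0.25 -> could be stanine 6
  z >= 0.75 -> could be stanine 7
  z >= 1.25 -> could be stanine 8
  z < 1.75
Highest qualifying boundary gives stanine = 8

8


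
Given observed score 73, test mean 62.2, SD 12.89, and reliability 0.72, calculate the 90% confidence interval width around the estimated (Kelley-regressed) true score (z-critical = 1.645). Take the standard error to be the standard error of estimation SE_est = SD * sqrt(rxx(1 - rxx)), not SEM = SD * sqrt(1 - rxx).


True score estimate = 0.72*73 + 0.28*62.2 = 69.976
SE_est = SD * sqrt(rxx * (1 - rxx)) = 12.89 * sqrt(0.72 * 0.28) = 12.89 * sqrt(0.2016) = 5.787596
CI = T_est +/- z * SE_est, so width = 2 * z * SE_est = 2 * 1.645 * 5.787596
Width = 19.0412

19.0412


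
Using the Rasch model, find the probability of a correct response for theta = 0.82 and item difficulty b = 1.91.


theta - b = 0.82 - 1.91 = -1.09
exp(-(theta - b)) = exp(1.09) = 2.9743
P = 1 / (1 + 2.9743)
P = 0.2516

0.2516


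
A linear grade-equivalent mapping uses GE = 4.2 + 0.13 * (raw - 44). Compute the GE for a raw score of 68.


raw - median = 68 - 44 = 24
slope * diff = 0.13 * 24 = 3.12
GE = 4.2 + 3.12
GE = 7.32

7.32


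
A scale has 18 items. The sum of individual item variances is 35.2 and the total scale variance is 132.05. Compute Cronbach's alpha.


alpha = (k/(k-1)) * (1 - sum(si^2)/s_total^2)
= (18/17) * (1 - 35.2/132.05)
alpha = 0.7766

0.7766


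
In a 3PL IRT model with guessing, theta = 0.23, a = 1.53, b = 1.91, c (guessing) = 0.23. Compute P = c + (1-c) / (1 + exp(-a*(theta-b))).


logit = 1.53*(0.23 - 1.91) = -2.5704
P* = 1/(1 + exp(--2.5704)) = 0.0711
P = 0.23 + (1 - 0.23) * 0.0711
P = 0.2847

0.2847


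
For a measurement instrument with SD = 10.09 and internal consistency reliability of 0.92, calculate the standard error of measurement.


SEM = SD * sqrt(1 - rxx)
SEM = 10.09 * sqrt(1 - 0.92)
SEM = 10.09 * sqrt(0.08) = 10.09 * 0.282843
SEM = 2.8539

2.8539


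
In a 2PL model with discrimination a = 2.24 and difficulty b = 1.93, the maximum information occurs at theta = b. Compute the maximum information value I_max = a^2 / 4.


For 2PL, max info at theta = b = 1.93
I_max = a^2 / 4 = 2.24^2 / 4
= 5.0176 / 4
I_max = 1.2544

1.2544


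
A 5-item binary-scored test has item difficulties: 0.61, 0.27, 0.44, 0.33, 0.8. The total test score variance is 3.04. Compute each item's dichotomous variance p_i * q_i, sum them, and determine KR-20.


For each item, compute p_i * q_i:
  Item 1: 0.61 * 0.39 = 0.2379
  Item 2: 0.27 * 0.73 = 0.1971
  Item 3: 0.44 * 0.56 = 0.2464
  Item 4: 0.33 * 0.67 = 0.2211
  Item 5: 0.8 * 0.2 = 0.16
Sum(p_i * q_i) = 0.2379 + 0.1971 + 0.2464 + 0.2211 + 0.16 = 1.0625
KR-20 = (k/(k-1)) * (1 - Sum(p_i*q_i) / Var_total)
= (5/4) * (1 - 1.0625/3.04)
= 1.25 * 0.6505
KR-20 = 0.8131

0.8131


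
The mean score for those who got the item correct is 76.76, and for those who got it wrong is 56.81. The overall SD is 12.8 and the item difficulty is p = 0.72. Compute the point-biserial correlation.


q = 1 - p = 0.28
rpb = ((M1 - M0) / SD) * sqrt(p * q)
rpb = ((76.76 - 56.81) / 12.8) * sqrt(0.72 * 0.28)
rpb = 0.6998

0.6998


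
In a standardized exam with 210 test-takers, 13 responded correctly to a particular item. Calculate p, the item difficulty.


Item difficulty p = number correct / total examinees
p = 13 / 210
p = 0.0619

0.0619


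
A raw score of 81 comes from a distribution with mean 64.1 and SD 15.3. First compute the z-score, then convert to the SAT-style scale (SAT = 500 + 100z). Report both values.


z = (X - mean) / SD = (81 - 64.1) / 15.3
z = 16.9 / 15.3
z = 1.1046
SAT-scale = SAT = 500 + 100z
Carry z at full precision (z = 16.9 / 15.3) into the conversion:
SAT-scale = 500 + 100 * (16.9 / 15.3) = 500 + 1690 / 15.3
SAT-scale = 500 + 110.4575
SAT-scale = 610.4575

610.4575


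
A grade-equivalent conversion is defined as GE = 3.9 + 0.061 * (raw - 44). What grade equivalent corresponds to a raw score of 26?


raw - median = 26 - 44 = -18
slope * diff = 0.061 * -18 = -1.098
GE = 3.9 + -1.098
GE = 2.802

2.802


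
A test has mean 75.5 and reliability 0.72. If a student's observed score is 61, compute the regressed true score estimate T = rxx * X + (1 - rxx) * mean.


T_est = rxx * X + (1 - rxx) * mean
T_est = 0.72 * 61 + 0.28 * 75.5
T_est = 43.92 + 21.14
T_est = 65.06

65.06


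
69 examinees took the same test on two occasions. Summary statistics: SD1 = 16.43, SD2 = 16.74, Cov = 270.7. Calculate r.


r = cov(X,Y) / (SD_X * SD_Y)
r = 270.7 / (16.43 * 16.74)
r = 270.7 / 275.0382
r = 0.9842

0.9842


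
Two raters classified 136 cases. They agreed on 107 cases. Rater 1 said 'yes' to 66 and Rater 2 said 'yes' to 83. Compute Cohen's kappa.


P_o = 107/136 = 0.786765
P_e = (66*83 + 70*53) / 18496 = 0.496756
kappa = (P_o - P_e) / (1 - P_e)
kappa = (0.786765 - 0.496756) / (1 - 0.496756)
kappa = 0.5763

0.5763


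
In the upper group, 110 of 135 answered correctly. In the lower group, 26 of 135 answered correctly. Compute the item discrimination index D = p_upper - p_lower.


p_upper = 110/135 = 0.8148
p_lower = 26/135 = 0.1926
D = 0.8148 - 0.1926 = 0.6222

0.6222


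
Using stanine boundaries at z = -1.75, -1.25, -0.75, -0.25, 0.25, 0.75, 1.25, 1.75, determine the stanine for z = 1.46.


Stanine boundaries: [-1.75, -1.25, -0.75, -0.25, 0.25, 0.75, 1.25, 1.75]
z = 1.46
Check each boundary:
  z >= -1.75 -> could be stanine 2
  z >= -1.25 -> could be stanine 3
  z >= -0.75 -> could be stanine 4
  z >= -0.25 -> could be stanine 5
  z >= 0.25 -> could be stanine 6
  z >= 0.75 -> could be stanine 7
  z >= 1.25 -> could be stanine 8
  z < 1.75
Highest qualifying boundary gives stanine = 8

8


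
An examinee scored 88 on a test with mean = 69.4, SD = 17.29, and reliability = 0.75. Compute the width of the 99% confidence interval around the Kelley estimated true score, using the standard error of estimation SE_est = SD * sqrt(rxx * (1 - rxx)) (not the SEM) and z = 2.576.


True score estimate = 0.75*88 + 0.25*69.4 = 83.35
SE_est = SD * sqrt(rxx * (1 - rxx)) = 17.29 * sqrt(0.75 * 0.25) = 17.29 * sqrt(0.1875) = 7.48679
CI = T_est +/- z * SE_est, so width = 2 * z * SE_est = 2 * 2.576 * 7.48679
Width = 38.5719

38.5719


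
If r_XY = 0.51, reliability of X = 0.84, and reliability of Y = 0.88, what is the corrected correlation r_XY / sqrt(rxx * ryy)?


r_corrected = rxy / sqrt(rxx * ryy)
= 0.51 / sqrt(0.84 * 0.88)
= 0.51 / sqrt(0.7392)
= 0.51 / 0.859767
r_corrected = 0.5932

0.5932


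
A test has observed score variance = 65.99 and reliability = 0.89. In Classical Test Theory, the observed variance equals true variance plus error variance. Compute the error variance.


var_true = rxx * var_obs = 0.89 * 65.99 = 58.7311
var_error = var_obs - var_true
var_error = 65.99 - 58.7311
var_error = 7.2589

7.2589


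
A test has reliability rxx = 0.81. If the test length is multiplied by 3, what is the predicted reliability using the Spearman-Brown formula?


r_new = (n * rxx) / (1 + (n-1) * rxx)
r_new = (3 * 0.81) / (1 + 2 * 0.81)
r_new = 2.43 / 2.62
r_new = 0.9275

0.9275


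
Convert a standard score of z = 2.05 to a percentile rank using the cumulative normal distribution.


CDF(z) = 0.5 * (1 + erf(z/sqrt(2)))
erf(1.4496) = 0.9596
CDF = 0.9798
Percentile rank = 0.9798 * 100 = 97.98

97.98


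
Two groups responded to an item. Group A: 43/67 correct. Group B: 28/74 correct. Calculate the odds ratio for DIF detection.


Odds_A = 43/24 = 1.7917
Odds_B = 28/46 = 0.6087
OR = Odds_A / Odds_B = 1.7917 / 0.6087
Exactly, OR = (43 * 46) / (24 * 28) = 1978 / 672
OR = 2.9435

2.9435


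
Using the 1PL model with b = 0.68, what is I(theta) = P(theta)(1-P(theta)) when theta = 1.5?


P = 1/(1+exp(-(1.5-0.68))) = 0.6942
I = P*(1-P) = 0.6942 * 0.3058
I = 0.2123

0.2123


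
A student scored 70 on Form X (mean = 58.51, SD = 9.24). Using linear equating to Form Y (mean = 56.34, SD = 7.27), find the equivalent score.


slope = SD_Y / SD_X = 7.27 / 9.24 ~ 0.7868
intercept = mean_Y - slope * mean_X = 56.34 - (7.27 / 9.24) * 58.51 ~ 10.3045
Y = slope * X + intercept. To avoid rounding drift from the rounded slope/intercept, evaluate the equivalent form Y = mean_Y + SD_Y * (X - mean_X) / SD_X at full precision:
Y = 56.34 + 7.27 * (70 - 58.51) / 9.24
Y = 56.34 + 7.27 * 11.49 / 9.24
Y = 56.34 + 83.5323 / 9.24
Y = 56.34 + 9.0403
Y = 65.3803

65.3803


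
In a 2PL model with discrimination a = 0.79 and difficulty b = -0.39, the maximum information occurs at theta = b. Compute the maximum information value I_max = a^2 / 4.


For 2PL, max info at theta = b = -0.39
I_max = a^2 / 4 = 0.79^2 / 4
= 0.6241 / 4
I_max = 0.156

0.156


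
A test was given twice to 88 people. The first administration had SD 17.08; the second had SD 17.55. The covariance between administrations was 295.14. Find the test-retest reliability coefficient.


r = cov(X,Y) / (SD_X * SD_Y)
r = 295.14 / (17.08 * 17.55)
r = 295.14 / 299.754
r = 0.9846

0.9846


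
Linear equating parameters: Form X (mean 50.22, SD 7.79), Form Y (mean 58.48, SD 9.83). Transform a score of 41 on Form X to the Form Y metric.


slope = SD_Y / SD_X = 9.83 / 7.79 ~ 1.2619
intercept = mean_Y - slope * mean_X = 58.48 - (9.83 / 7.79) * 50.22 ~ -4.8913
Y = slope * X + intercept. To avoid rounding drift from the rounded slope/intercept, evaluate the equivalent form Y = mean_Y + SD_Y * (X - mean_X) / SD_X at full precision:
Y = 58.48 + 9.83 * (41 - 50.22) / 7.79
Y = 58.48 - 9.83 * 9.22 / 7.79
Y = 58.48 - 90.6326 / 7.79
Y = 58.48 - 11.6345
Y = 46.8455

46.8455


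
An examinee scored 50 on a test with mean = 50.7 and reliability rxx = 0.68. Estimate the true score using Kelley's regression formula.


T_est = rxx * X + (1 - rxx) * mean
T_est = 0.68 * 50 + 0.32 * 50.7
T_est = 34.0 + 16.224
T_est = 50.224

50.224


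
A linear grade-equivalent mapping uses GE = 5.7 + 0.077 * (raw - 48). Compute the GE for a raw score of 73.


raw - median = 73 - 48 = 25
slope * diff = 0.077 * 25 = 1.925
GE = 5.7 + 1.925
GE = 7.625

7.625


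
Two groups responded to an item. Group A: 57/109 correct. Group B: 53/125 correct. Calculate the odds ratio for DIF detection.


Odds_A = 57/52 = 1.0962
Odds_B = 53/72 = 0.7361
OR = Odds_A / Odds_B = 1.0962 / 0.7361
Exactly, OR = (57 * 72) / (52 * 53) = 4104 / 2756
OR = 1.4891

1.4891


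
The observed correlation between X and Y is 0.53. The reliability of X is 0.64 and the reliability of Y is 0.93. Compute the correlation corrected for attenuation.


r_corrected = rxy / sqrt(rxx * ryy)
= 0.53 / sqrt(0.64 * 0.93)
= 0.53 / sqrt(0.5952)
= 0.53 / 0.771492
r_corrected = 0.687

0.687


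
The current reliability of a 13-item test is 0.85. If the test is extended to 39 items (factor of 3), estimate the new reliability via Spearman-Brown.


r_new = (n * rxx) / (1 + (n-1) * rxx)
r_new = (3 * 0.85) / (1 + 2 * 0.85)
r_new = 2.55 / 2.7
r_new = 0.9444

0.9444


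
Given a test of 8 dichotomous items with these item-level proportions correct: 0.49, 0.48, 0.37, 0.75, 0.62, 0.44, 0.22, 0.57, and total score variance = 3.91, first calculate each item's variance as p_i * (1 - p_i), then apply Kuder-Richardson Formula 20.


For each item, compute p_i * q_i:
  Item 1: 0.49 * 0.51 = 0.2499
  Item 2: 0.48 * 0.52 = 0.2496
  Item 3: 0.37 * 0.63 = 0.2331
  Item 4: 0.75 * 0.25 = 0.1875
  Item 5: 0.62 * 0.38 = 0.2356
  Item 6: 0.44 * 0.56 = 0.2464
  Item 7: 0.22 * 0.78 = 0.1716
  Item 8: 0.57 * 0.43 = 0.2451
Sum(p_i * q_i) = 0.2499 + 0.2496 + 0.2331 + 0.1875 + 0.2356 + 0.2464 + 0.1716 + 0.2451 = 1.8188
KR-20 = (k/(k-1)) * (1 - Sum(p_i*q_i) / Var_total)
= (8/7) * (1 - 1.8188/3.91)
= 1.1429 * 0.5348
KR-20 = 0.6112

0.6112


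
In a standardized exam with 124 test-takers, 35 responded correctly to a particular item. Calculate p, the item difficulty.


Item difficulty p = number correct / total examinees
p = 35 / 124
p = 0.2823

0.2823


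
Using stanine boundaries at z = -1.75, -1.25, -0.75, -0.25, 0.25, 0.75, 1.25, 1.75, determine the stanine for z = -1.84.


Stanine boundaries: [-1.75, -1.25, -0.75, -0.25, 0.25, 0.75, 1.25, 1.75]
z = -1.84
Check each boundary:
  z < -1.75
  z < -1.25
  z < -0.75
  z < -0.25
  z < 0.25
  z < 0.75
  z < 1.25
  z < 1.75
Highest qualifying boundary gives stanine = 1

1


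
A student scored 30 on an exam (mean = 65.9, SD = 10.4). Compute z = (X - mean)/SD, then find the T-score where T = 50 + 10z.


z = (X - mean) / SD = (30 - 65.9) / 10.4
z = -35.9 / 10.4
z = -3.4519
T-score = T = 50 + 10z
Carry z at full precision (z = -35.9 / 10.4) into the conversion:
T-score = 50 + 10 * (-35.9 / 10.4) = 50 + -359 / 10.4
T-score = 50 + -34.5192
T-score = 15.4808

15.4808
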